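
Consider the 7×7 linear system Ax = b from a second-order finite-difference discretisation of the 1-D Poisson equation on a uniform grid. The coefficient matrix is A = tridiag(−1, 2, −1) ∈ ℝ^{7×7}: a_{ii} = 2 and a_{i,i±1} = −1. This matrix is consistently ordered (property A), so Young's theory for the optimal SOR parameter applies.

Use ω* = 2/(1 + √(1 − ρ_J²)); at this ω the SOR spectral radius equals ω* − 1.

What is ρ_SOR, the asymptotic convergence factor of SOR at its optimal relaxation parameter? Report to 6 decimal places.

ρ_SOR = 0.446463

[ρ_J] n=7: ρ(B_J) = cos(π/(n+1)) = cos(π/8) = 0.923880.
√(1−ρ_J²) = |sin(π/8)| = 0.3826834
Young: ω* = 2/(1+√(1−ρ_J²)) = 2/(1+0.3826834) = 2/1.3826834 = 1.446463.
Hence ρ(B_{ω*}) = 1.446463 − 1 = 0.446463.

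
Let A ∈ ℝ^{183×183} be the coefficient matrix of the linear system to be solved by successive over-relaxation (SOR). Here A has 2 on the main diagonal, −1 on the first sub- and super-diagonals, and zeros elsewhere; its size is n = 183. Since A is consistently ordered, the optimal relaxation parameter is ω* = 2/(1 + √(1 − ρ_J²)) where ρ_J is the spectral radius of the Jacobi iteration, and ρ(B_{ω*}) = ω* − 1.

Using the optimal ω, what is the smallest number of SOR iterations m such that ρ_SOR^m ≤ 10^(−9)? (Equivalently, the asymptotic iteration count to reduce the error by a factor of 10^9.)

With n=183, ρ(Jacobi) = cos(π/184) = 0.9998542.
√(1−ρ_J²) = |sin(π/184)| = 0.0170730
ω* = 2 / (1 + 0.0170730) = 2 / 1.0170730 ≈ 1.9664272.
[ρ_SOR] ω* − 1 = 0.9664272.
ρ_SOR^m ≤ 10^(−9) ⇔ m ≥ 9·ln10/(−ln 0.9664272) = 20.7233/0.0341493 = 606.844; m = ⌈606.844⌉ = 607.

m = 607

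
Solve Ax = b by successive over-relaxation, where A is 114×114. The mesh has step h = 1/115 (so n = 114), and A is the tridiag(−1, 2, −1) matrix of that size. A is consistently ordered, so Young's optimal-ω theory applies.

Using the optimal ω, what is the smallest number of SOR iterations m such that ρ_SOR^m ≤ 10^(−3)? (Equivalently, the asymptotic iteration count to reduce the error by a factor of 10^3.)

m = 127

With n=114, ρ(Jacobi) = cos(π/115) = 0.9996269.
√(1 − cos²(π/115)) = sin(π/115) ≈ 0.0273148.
Then 2/(1+√(1−ρ_J²)) = 2/(1+0.0273148); ω* = 2/1.0273148 = 1.9468229.
ρ(B_{ω*}) = ω*−1 = 0.9468229
(0.9468229)^m ≤ 10^{−3}  ⇒  m·ln(0.9468229) ≤ −3·ln10  ⇒  m ≥ 126.416  ⇒  m = 127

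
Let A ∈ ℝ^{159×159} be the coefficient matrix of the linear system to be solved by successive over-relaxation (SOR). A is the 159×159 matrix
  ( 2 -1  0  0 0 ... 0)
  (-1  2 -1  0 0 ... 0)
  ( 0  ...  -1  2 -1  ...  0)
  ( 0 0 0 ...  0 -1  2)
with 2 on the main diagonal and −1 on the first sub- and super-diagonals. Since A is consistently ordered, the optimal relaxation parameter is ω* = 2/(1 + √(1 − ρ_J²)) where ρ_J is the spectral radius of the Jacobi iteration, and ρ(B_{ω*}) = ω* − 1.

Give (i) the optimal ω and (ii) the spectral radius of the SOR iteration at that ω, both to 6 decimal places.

B_J for the 159×159 system has eigenvalues cos(kπ/160); ρ_J = cos(π/160) = 0.999807.
√(1−ρ_J²) simplifies to sin(π/160) = 0.0196337.
[ω*] 2 ÷ (1 + 0.0196337) = 2 ÷ 1.0196337 = 1.961489.
ρ_SOR = ω* − 1 ≈ 0.961489.

ω* = 1.961489, ρ_SOR = 0.961489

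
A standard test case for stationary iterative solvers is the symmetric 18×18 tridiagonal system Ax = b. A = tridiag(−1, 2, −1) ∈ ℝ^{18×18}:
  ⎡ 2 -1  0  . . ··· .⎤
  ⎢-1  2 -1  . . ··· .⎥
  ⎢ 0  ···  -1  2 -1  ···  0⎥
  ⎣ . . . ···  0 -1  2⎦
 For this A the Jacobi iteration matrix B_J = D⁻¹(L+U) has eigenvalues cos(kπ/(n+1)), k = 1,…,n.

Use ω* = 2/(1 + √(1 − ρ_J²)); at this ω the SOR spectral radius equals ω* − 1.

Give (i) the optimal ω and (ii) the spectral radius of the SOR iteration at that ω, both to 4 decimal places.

ω* = 1.7173, ρ_SOR = 0.7173

½·tridiag(1,0,1) at n=18: λ_k = cos(kπ/19); max |λ| at k=1 ⇒ ρ_J = cos(π/19) ≈ 0.9864.
√(1 − cos²(π/19)) = sin(π/19) ≈ 0.16459.
Young: ω* = 2/(1+√(1−ρ_J²)) = 2/(1+0.16459) = 2/1.16459 = 1.7173.
At ω = 1.7173 every |λ(B_ω)| = ω−1, so ρ_SOR = 0.7173.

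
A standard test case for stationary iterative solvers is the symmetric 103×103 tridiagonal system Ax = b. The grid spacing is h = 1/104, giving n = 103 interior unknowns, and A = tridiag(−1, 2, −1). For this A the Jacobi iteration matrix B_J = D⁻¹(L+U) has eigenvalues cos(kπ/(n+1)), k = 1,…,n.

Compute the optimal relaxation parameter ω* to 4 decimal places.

[ρ_J] n=103: ρ(B_J) = cos(π/(n+1)) = cos(π/104) = 0.9995.
1 − cos²(π/104) = sin²(π/104) ⇒ √(1−ρ_J²) = sin(π/104) = 0.03020.
ω* = 2/(1+0.03020) = 1.9414
At ω = 1.9414 every |λ(B_ω)| = ω−1, so ρ_SOR = 0.9414.

ω* = 1.9414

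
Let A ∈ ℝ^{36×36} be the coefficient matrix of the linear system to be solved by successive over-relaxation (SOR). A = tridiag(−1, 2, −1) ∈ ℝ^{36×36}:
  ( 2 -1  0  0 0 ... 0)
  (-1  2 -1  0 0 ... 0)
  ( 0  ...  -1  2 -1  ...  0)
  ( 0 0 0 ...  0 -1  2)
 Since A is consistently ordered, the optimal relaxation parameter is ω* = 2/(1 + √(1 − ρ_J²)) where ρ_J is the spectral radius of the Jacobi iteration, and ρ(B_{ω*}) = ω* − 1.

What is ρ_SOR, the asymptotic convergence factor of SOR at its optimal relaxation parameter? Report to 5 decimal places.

B_J for the 36×36 system has eigenvalues cos(kπ/37); ρ_J = cos(π/37) = 0.99640.
√(1−ρ_J²) simplifies to sin(π/37) = 0.084806.
ω* = 2/(1 + 0.084806) = 2/1.084806 = 1.84365.
At ω = 1.84365 every |λ(B_ω)| = ω−1, so ρ_SOR = 0.84365.

ρ_SOR = 0.84365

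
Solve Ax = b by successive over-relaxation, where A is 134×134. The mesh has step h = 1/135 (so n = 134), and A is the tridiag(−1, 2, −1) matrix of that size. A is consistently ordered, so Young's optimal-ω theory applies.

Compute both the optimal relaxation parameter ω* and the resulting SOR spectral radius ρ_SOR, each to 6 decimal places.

n=134: λ(B_J) = 1 − λ(A)/2 = cos(kπ/135); k=1 gives ρ_J = 0.999729.
1 − cos²(π/135) = sin²(π/135) ⇒ √(1−ρ_J²) = sin(π/135) = 0.0232690.
ω* = 2 / (1 + 0.0232690) = 2 / 1.0232690 ≈ 1.954520.
ρ(B_{ω*}) = ω*−1 = 0.954520

ω* = 1.954520, ρ_SOR = 0.954520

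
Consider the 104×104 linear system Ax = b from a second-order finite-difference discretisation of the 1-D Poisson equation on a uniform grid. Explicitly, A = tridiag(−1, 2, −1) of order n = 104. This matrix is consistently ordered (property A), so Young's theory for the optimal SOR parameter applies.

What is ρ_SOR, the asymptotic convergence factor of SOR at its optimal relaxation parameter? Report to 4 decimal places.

With n=104, ρ(Jacobi) = cos(π/105) = 0.9996.
root = sin(π/105) = 0.02992  (since 1−cos² = sin²).
[ω*] 2 ÷ (1 + 0.02992) = 2 ÷ 1.02992 = 1.9419.
Hence ρ(B_{ω*}) = 1.9419 − 1 = 0.9419.

ρ_SOR = 0.9419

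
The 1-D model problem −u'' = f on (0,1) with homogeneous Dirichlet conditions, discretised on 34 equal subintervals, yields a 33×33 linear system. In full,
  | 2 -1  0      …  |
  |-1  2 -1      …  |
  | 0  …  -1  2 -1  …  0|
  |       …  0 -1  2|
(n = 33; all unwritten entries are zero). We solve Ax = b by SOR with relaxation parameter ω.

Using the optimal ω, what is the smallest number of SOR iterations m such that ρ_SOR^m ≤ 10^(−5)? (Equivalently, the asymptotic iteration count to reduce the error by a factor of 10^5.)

With n=33, ρ(Jacobi) = cos(π/34) = 0.9957342.
√(1−ρ_J²) = |sin(π/34)| = 0.0922684
So ω* = 2/1.0922684 = 1.8310518 (Young).
ρ_SOR = ω* − 1 ≈ 0.8310518.
m ≥ 5·ln10 / (−ln 0.8310518) = 62.211; smallest integer m = 63.

m = 63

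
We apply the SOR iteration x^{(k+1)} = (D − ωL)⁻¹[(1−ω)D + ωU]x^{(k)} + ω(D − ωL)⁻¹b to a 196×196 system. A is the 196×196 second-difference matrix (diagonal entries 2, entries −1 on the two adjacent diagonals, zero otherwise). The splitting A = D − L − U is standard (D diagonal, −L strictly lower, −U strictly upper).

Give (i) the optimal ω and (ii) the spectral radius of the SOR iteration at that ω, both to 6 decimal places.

ω* = 1.968608, ρ_SOR = 0.968608

spectrum of D⁻¹(L+U) = {cos(kπ/197) : 1≤k≤196}; ρ_J = cos(π/197) = 0.999873.
√(1−ρ_J²) = |sin(π/197)| = 0.0159465
ω* = 2/(1 + 0.0159465) = 2/1.0159465 = 1.968608.
ρ_SOR = ω* − 1 ≈ 0.968608.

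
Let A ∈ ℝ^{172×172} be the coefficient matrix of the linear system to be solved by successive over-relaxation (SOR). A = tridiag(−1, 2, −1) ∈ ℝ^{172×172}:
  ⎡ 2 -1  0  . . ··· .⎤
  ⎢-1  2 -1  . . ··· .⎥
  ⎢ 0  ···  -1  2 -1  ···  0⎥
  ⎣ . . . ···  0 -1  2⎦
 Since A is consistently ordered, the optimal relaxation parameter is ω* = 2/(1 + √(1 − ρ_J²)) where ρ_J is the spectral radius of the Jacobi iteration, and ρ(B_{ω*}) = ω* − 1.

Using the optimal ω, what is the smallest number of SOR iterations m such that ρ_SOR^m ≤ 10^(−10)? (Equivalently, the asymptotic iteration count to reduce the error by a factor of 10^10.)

m = 634

ρ_J = max_k |cos(kπ/173)| = cos(π/173) = 0.9998351
root = sin(π/173) = 0.0181585  (since 1−cos² = sin²).
[ω*] 2 ÷ (1 + 0.0181585) = 2 ÷ 1.0181585 = 1.9643307.
ρ_SOR = ω* − 1 = 1.9643307 − 1 = 0.9643307.
For 10 digits: m = 10·ln10 / (−ln 0.9643307) = 23.0259/0.036321 = 633.956; round up → m = 634.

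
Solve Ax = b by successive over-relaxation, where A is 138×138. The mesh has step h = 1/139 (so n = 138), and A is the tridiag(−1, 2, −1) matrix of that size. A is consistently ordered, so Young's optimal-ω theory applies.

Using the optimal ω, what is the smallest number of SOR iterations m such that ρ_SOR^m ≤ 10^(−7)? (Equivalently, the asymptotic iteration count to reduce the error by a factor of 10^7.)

m = 357

With n=138, ρ(Jacobi) = cos(π/139) = 0.9997446.
√(1 − cos²(π/139)) = sin(π/139) ≈ 0.0225995.
Then 2/(1+√(1−ρ_J²)) = 2/(1+0.0225995); ω* = 2/1.0225995 = 1.9557999.
Hence ρ(B_{ω*}) = 1.9557999 − 1 = 0.9557999.
7·ln10 = 16.1181; −ln(0.9557999) = 0.0452067; m = ⌈16.1181/0.0452067⌉ = ⌈356.542⌉ = 357.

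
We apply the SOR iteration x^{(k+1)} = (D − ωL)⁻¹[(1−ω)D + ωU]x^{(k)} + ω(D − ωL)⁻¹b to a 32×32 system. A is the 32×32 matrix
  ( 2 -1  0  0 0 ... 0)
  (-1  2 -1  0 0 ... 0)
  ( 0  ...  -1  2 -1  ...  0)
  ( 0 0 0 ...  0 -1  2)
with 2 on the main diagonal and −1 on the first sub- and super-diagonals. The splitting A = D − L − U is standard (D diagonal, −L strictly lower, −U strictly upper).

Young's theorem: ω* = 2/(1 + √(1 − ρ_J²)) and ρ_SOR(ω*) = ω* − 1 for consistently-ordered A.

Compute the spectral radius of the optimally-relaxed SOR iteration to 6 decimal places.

ρ_SOR = 0.826391

spectrum of D⁻¹(L+U) = {cos(kπ/33) : 1≤k≤32}; ρ_J = cos(π/33) = 0.995472.
√(1−ρ_J²) = |sin(π/33)| = 0.0950560
ω* = 2/(1+0.0950560) = 1.826391
ρ_SOR = ω* − 1 = 1.826391 − 1 = 0.826391.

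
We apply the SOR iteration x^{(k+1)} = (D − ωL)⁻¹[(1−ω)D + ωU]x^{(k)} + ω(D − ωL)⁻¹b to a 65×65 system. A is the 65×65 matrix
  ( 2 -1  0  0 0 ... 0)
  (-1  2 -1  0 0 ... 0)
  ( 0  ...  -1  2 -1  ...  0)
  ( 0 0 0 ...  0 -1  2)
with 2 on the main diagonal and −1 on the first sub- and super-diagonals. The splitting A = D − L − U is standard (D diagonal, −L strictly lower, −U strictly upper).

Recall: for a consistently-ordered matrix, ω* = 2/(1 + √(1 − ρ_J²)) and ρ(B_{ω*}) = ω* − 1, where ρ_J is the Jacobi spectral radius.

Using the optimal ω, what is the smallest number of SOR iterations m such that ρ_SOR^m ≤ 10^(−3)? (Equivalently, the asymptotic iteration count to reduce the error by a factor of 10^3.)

m = 73

½·tridiag(1,0,1) at n=65: λ_k = cos(kπ/66); max |λ| at k=1 ⇒ ρ_J = cos(π/66) ≈ 0.9988673.
√(1−ρ_J²) = |sin(π/66)| = 0.0475819
So ω* = 2/1.0475819 = 1.9091586 (Young).
ρ_SOR = ω* − 1 = 1.9091586 − 1 = 0.9091586.
For 3 digits: m = 3·ln10 / (−ln 0.9091586) = 6.90776/0.0952357 = 72.533; round up → m = 73.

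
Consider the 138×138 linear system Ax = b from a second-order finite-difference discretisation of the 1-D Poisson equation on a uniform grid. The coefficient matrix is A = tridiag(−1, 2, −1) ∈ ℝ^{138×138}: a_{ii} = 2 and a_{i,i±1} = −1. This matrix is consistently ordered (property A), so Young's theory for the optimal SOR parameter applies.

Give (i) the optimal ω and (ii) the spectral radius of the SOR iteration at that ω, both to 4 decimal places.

ρ_J = max_k |cos(kπ/139)| = cos(π/139) = 0.9997
√(1−ρ_J²) simplifies to sin(π/139) = 0.02260.
ω* = 2/(1+0.02260) = 1.9558
ρ_SOR = ω* − 1 = 1.9558 − 1 = 0.9558.

ω* = 1.9558, ρ_SOR = 0.9558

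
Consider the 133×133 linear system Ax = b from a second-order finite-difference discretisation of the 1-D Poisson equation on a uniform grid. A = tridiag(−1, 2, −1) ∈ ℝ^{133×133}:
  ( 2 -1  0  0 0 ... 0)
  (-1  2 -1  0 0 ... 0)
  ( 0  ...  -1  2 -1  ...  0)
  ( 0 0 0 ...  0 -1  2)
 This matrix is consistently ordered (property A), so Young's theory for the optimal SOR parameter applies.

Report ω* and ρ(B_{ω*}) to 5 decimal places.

spectrum of D⁻¹(L+U) = {cos(kπ/134) : 1≤k≤133}; ρ_J = cos(π/134) = 0.99973.
√(1−ρ_J²) = |sin(π/134)| = 0.023443
ω* = 2 / (1 + 0.023443) = 2 / 1.023443 ≈ 1.95419.
ρ_SOR = ω* − 1 = 1.95419 − 1 = 0.95419.

ω* = 1.95419, ρ_SOR = 0.95419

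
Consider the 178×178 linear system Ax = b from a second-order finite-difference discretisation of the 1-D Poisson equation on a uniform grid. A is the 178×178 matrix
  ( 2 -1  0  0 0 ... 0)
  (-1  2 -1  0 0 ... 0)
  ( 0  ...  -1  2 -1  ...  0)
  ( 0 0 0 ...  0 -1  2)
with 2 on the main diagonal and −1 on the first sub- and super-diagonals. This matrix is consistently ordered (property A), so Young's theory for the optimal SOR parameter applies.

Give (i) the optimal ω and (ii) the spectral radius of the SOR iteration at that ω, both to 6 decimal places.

ω* = 1.965506, ρ_SOR = 0.965506

n=178: λ(B_J) = 1 − λ(A)/2 = cos(kπ/179); k=1 gives ρ_J = 0.999846.
√(1 − cos²(π/179)) = sin(π/179) ≈ 0.0175499.
ω* = 2/(1 + 0.0175499) = 2/1.0175499 = 1.965506.
ρ_SOR = ω* − 1 ≈ 0.965506.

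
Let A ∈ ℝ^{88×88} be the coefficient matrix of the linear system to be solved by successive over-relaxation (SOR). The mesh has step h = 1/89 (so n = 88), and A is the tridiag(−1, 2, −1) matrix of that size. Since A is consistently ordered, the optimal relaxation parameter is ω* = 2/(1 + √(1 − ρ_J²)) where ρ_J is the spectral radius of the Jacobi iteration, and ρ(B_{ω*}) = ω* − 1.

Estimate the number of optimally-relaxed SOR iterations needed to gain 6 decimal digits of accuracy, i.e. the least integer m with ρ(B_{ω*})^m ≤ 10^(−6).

B_J for the 88×88 system has eigenvalues cos(kπ/89); ρ_J = cos(π/89) = 0.9993771.
√(1−ρ_J²) simplifies to sin(π/89) = 0.0352915.
Then 2/(1+√(1−ρ_J²)) = 2/(1+0.0352915); ω* = 2/1.0352915 = 1.9318231.
[ρ_SOR] ω* − 1 = 0.9318231.
m ≥ 6·ln10 / (−ln 0.9318231) = 195.653; smallest integer m = 196.

m = 196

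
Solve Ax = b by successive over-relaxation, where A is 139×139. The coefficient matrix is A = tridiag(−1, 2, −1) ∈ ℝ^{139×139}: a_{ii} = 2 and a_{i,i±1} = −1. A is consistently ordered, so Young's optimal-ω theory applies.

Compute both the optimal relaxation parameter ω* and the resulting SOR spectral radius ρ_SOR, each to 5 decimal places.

½·tridiag(1,0,1) at n=139: λ_k = cos(kπ/140); max |λ| at k=1 ⇒ ρ_J = cos(π/140) ≈ 0.99975.
√(1 − cos²(π/140)) = sin(π/140) ≈ 0.022438.
So ω* = 2/1.022438 = 1.95611 (Young).
Hence ρ(B_{ω*}) = 1.95611 − 1 = 0.95611.

ω* = 1.95611, ρ_SOR = 0.95611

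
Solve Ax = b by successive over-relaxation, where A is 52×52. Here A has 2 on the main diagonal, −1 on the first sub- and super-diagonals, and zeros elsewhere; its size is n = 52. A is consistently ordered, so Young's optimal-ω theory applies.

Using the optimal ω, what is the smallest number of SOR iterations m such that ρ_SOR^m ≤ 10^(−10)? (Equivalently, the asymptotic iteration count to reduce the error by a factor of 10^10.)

m = 195

[ρ_J] n=52: ρ(B_J) = cos(π/(n+1)) = cos(π/53) = 0.9982437.
√(1−ρ_J²) simplifies to sin(π/53) = 0.0592406.
ω* = 2/(1+0.0592406) = 1.8881451
ρ(B_{ω*}) = ω*−1 = 0.8881451
For 10 digits: m = 10·ln10 / (−ln 0.8881451) = 23.0259/0.11862 = 194.115; round up → m = 195.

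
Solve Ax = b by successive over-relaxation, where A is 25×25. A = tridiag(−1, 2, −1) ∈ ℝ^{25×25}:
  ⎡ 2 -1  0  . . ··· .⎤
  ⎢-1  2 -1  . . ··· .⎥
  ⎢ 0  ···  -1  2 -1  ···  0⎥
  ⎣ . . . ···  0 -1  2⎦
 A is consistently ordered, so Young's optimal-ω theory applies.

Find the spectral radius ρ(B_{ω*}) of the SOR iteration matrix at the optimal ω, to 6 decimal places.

B_J for the 25×25 system has eigenvalues cos(kπ/26); ρ_J = cos(π/26) = 0.992709.
√(1−ρ_J²) = |sin(π/26)| = 0.1205367
ω* = 2/(1 + 0.1205367) = 2/1.1205367 = 1.784859.
ρ(B_{ω*}) = ω*−1 = 0.784859

ρ_SOR = 0.784859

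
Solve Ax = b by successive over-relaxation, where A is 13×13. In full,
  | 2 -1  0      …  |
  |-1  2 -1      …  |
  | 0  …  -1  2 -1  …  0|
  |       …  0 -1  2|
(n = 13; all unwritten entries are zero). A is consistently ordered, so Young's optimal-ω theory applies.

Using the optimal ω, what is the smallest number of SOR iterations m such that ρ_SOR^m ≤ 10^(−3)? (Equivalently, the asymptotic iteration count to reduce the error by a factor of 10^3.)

m = 16

[ρ_J] n=13: ρ(B_J) = cos(π/(n+1)) = cos(π/14) = 0.9749279.
1 − cos²(π/14) = sin²(π/14) ⇒ √(1−ρ_J²) = sin(π/14) = 0.2225209.
[ω*] 2 ÷ (1 + 0.2225209) = 2 ÷ 1.2225209 = 1.6359639.
At ω = 1.6359639 every |λ(B_ω)| = ω−1, so ρ_SOR = 0.6359639.
3·ln10 = 6.90776; −ln(0.6359639) = 0.452613; m = ⌈6.90776/0.452613⌉ = ⌈15.262⌉ = 16.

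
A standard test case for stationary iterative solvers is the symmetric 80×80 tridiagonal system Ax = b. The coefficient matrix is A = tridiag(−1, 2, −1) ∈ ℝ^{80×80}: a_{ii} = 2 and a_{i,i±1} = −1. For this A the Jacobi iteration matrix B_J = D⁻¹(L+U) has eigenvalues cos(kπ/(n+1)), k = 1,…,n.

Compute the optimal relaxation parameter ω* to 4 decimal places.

ω* = 1.9253

½·tridiag(1,0,1) at n=80: λ_k = cos(kπ/81); max |λ| at k=1 ⇒ ρ_J = cos(π/81) ≈ 0.9992.
root = sin(π/81) = 0.03878  (since 1−cos² = sin²).
ω* = 2/(1 + 0.03878) = 2/1.03878 = 1.9253.
ρ_SOR = ω* − 1 ≈ 0.9253.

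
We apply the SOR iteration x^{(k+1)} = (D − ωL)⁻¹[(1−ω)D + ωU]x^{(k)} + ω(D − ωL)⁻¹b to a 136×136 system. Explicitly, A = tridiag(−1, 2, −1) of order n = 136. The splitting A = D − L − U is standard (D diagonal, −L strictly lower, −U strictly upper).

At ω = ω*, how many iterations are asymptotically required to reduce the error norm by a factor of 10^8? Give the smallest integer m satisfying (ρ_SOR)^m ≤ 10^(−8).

B_J for the 136×136 system has eigenvalues cos(kπ/137); ρ_J = cos(π/137) = 0.9997371.
√(1−ρ_J²) simplifies to sin(π/137) = 0.0229293.
ω* = 2/(1 + 0.0229293) = 2/1.0229293 = 1.9551693.
ρ_SOR = ω* − 1 ≈ 0.9551693.
(0.9551693)^m ≤ 10^{−8}  ⇒  m·ln(0.9551693) ≤ −8·ln10  ⇒  m ≥ 401.614  ⇒  m = 402

m = 402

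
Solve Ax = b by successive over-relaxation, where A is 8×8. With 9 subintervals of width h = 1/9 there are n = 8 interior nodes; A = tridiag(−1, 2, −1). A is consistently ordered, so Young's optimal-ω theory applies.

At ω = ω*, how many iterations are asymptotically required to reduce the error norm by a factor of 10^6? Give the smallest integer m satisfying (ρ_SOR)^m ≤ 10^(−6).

m = 20

ρ_J = max_k |cos(kπ/9)| = cos(π/9) = 0.9396926
√(1−ρ_J²) = |sin(π/9)| = 0.3420201
Young: ω* = 2/(1+√(1−ρ_J²)) = 2/(1+0.3420201) = 2/1.3420201 = 1.4902906.
and ρ(B_{ω*}) = 1.4902906 − 1 = 0.4902906.
6·ln10 = 13.8155; −ln(0.4902906) = 0.712757; m = ⌈13.8155/0.712757⌉ = ⌈19.383⌉ = 20.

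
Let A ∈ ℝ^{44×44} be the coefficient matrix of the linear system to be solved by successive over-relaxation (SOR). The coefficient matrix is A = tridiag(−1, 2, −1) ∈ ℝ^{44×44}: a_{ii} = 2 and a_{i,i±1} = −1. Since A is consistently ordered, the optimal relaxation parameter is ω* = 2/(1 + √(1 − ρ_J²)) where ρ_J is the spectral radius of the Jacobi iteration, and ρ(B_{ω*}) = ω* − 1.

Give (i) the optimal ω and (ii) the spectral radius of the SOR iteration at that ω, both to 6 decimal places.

ω* = 1.869584, ρ_SOR = 0.869584

[ρ_J] n=44: ρ(B_J) = cos(π/(n+1)) = cos(π/45) = 0.997564.
1 − cos²(π/45) = sin²(π/45) ⇒ √(1−ρ_J²) = sin(π/45) = 0.0697565.
Then 2/(1+√(1−ρ_J²)) = 2/(1+0.0697565); ω* = 2/1.0697565 = 1.869584.
Hence ρ(B_{ω*}) = 1.869584 − 1 = 0.869584.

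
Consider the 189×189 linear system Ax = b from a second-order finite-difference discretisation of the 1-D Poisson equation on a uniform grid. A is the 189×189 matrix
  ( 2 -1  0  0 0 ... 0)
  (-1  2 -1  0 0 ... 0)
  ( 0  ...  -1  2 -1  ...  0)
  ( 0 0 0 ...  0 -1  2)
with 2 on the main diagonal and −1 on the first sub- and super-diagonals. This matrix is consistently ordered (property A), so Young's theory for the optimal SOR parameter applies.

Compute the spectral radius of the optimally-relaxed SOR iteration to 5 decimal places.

[ρ_J] n=189: ρ(B_J) = cos(π/(n+1)) = cos(π/190) = 0.99986.
√(1−ρ_J²) = |sin(π/190)| = 0.016534
ω* = 2/(1 + 0.016534) = 2/1.016534 = 1.96747.
ρ(B_{ω*}) = ω*−1 = 0.96747

ρ_SOR = 0.96747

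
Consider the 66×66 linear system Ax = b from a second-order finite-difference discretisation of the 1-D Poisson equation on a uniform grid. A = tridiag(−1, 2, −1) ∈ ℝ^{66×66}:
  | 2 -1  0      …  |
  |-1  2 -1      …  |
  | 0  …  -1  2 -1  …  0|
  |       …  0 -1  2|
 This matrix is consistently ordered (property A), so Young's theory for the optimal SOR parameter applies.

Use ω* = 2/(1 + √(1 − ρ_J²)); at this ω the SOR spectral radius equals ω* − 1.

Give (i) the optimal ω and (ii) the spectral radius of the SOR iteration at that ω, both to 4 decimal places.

ω* = 1.9105, ρ_SOR = 0.9105

With n=66, ρ(Jacobi) = cos(π/67) = 0.9989.
√(1 − cos²(π/67)) = sin(π/67) ≈ 0.04687.
ω* = 2/(1 + 0.04687) = 2/1.04687 = 1.9105.
ρ_SOR = ω* − 1 = 1.9105 − 1 = 0.9105.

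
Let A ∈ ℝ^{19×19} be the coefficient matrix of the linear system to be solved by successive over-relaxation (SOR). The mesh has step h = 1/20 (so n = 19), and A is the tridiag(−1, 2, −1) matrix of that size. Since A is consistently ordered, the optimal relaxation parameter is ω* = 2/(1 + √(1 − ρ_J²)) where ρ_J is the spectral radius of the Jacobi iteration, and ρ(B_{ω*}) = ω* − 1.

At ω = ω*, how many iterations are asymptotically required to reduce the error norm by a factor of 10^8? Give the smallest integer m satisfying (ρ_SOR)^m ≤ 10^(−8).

With n=19, ρ(Jacobi) = cos(π/20) = 0.9876883.
√(1−ρ_J²) simplifies to sin(π/20) = 0.1564345.
So ω* = 2/1.1564345 = 1.7294538 (Young).
ρ(B_{ω*}) = ω*−1 = 0.7294538
m ≥ 8·ln10 / (−ln 0.7294538) = 58.393; smallest integer m = 59.

m = 59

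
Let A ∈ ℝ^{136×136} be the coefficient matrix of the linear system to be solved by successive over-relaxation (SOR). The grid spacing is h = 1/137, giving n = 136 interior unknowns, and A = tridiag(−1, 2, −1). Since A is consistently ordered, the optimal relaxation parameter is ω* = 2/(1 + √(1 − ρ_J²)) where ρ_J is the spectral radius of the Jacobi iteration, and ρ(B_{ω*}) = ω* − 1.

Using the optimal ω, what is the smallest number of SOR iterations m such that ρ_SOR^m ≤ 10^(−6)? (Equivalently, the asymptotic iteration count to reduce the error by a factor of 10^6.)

m = 302

½·tridiag(1,0,1) at n=136: λ_k = cos(kπ/137); max |λ| at k=1 ⇒ ρ_J = cos(π/137) ≈ 0.9997371.
root = sin(π/137) = 0.0229293  (since 1−cos² = sin²).
ω* = 2 / (1 + 0.0229293) = 2 / 1.0229293 ≈ 1.9551693.
Hence ρ(B_{ω*}) = 1.9551693 − 1 = 0.9551693.
(0.9551693)^m ≤ 10^{−6}  ⇒  m·ln(0.9551693) ≤ −6·ln10  ⇒  m ≥ 301.210  ⇒  m = 302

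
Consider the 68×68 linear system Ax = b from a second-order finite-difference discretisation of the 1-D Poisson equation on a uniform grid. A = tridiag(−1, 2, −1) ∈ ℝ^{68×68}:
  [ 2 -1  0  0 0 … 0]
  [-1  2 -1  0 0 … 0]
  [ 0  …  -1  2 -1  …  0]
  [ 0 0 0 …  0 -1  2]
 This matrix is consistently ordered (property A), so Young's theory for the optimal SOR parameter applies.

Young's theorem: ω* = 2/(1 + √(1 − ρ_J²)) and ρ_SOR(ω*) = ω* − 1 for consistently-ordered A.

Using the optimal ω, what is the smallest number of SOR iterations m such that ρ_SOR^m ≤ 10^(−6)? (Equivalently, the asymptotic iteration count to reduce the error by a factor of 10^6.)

ρ_J = max_k |cos(kπ/69)| = cos(π/69) = 0.9989637
√(1 − cos²(π/69)) = sin(π/69) ≈ 0.0455146.
Then 2/(1+√(1−ρ_J²)) = 2/(1+0.0455146); ω* = 2/1.0455146 = 1.9129336.
ρ_SOR = ω* − 1 ≈ 0.9129336.
For 6 digits: m = 6·ln10 / (−ln 0.9129336) = 13.8155/0.0910921 = 151.665; round up → m = 152.

m = 152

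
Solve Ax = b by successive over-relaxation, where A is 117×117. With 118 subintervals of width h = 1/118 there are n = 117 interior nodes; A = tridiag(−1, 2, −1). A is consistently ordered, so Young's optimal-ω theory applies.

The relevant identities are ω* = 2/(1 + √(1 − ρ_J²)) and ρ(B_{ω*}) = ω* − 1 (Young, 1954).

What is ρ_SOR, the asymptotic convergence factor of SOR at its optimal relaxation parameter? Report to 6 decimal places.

ρ_SOR = 0.948140

B_J for the 117×117 system has eigenvalues cos(kπ/118); ρ_J = cos(π/118) = 0.999646.
√(1−ρ_J²) simplifies to sin(π/118) = 0.0266205.
ω* = 2/(1+0.0266205) = 1.948140
[ρ_SOR] ω* − 1 = 0.948140.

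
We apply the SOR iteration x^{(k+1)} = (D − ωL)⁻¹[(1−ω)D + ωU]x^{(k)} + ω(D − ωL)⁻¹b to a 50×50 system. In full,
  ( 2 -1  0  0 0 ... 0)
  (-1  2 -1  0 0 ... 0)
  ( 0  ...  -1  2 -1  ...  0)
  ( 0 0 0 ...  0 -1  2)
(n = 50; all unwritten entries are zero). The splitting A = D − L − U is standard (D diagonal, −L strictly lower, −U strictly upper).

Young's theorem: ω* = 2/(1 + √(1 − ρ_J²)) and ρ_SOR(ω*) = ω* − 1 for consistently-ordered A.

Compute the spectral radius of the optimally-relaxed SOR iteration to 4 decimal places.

ρ_J = max_k |cos(kπ/51)| = cos(π/51) = 0.9981
root = sin(π/51) = 0.06156  (since 1−cos² = sin²).
So ω* = 2/1.06156 = 1.8840 (Young).
Hence ρ(B_{ω*}) = 1.8840 − 1 = 0.8840.

ρ_SOR = 0.8840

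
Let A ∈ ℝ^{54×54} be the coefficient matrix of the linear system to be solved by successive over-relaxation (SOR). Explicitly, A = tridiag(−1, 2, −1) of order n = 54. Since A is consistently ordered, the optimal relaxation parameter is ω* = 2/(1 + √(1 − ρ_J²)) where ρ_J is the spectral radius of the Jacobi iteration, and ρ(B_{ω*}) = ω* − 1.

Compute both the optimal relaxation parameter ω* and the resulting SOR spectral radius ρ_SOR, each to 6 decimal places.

With n=54, ρ(Jacobi) = cos(π/55) = 0.998369.
√(1−ρ_J²) simplifies to sin(π/55) = 0.0570888.
ω* = 2/(1 + 0.0570888) = 2/1.0570888 = 1.891989.
ρ_SOR = ω* − 1 ≈ 0.891989.

ω* = 1.891989, ρ_SOR = 0.891989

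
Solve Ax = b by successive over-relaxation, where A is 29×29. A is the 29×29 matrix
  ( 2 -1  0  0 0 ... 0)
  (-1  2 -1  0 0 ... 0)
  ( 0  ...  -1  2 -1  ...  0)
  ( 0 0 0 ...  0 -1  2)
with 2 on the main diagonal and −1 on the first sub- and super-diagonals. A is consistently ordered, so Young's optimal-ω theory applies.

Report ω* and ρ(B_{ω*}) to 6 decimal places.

With n=29, ρ(Jacobi) = cos(π/30) = 0.994522.
√(1−ρ_J²) = |sin(π/30)| = 0.1045285
ω* = 2/(1 + 0.1045285) = 2/1.1045285 = 1.810727.
At ω = 1.810727 every |λ(B_ω)| = ω−1, so ρ_SOR = 0.810727.

ω* = 1.810727, ρ_SOR = 0.810727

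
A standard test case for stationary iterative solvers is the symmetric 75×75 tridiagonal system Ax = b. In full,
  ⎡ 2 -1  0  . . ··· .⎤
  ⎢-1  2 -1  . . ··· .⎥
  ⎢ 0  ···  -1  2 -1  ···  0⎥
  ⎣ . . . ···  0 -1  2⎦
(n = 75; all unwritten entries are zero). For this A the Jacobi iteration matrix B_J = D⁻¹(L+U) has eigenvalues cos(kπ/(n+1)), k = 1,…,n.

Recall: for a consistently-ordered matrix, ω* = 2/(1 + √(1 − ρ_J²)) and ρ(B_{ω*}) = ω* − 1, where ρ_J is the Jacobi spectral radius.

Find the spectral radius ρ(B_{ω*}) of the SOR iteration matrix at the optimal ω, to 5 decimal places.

½·tridiag(1,0,1) at n=75: λ_k = cos(kπ/76); max |λ| at k=1 ⇒ ρ_J = cos(π/76) ≈ 0.99915.
root = sin(π/76) = 0.041325  (since 1−cos² = sin²).
ω* = 2/(1 + 0.041325) = 2/1.041325 = 1.92063.
Hence ρ(B_{ω*}) = 1.92063 − 1 = 0.92063.

ρ_SOR = 0.92063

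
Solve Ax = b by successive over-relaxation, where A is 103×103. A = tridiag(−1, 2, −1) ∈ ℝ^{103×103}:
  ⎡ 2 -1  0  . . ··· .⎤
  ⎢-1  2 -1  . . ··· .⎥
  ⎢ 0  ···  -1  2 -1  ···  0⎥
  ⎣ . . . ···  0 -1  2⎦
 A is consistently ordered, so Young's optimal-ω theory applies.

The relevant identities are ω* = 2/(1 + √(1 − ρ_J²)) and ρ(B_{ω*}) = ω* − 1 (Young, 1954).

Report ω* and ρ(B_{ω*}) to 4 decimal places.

ω* = 1.9414, ρ_SOR = 0.9414

spectrum of D⁻¹(L+U) = {cos(kπ/104) : 1≤k≤103}; ρ_J = cos(π/104) = 0.9995.
root = sin(π/104) = 0.03020  (since 1−cos² = sin²).
Young: ω* = 2/(1+√(1−ρ_J²)) = 2/(1+0.03020) = 2/1.03020 = 1.9414.
ρ_SOR = ω* − 1 ≈ 0.9414.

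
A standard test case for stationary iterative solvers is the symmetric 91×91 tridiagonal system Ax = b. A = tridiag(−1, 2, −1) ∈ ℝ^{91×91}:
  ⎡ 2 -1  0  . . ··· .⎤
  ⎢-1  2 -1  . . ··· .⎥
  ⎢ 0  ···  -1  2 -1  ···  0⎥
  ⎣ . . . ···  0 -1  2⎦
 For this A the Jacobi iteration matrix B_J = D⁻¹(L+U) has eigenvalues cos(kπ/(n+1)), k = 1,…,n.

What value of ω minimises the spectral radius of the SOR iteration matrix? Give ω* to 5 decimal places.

[ρ_J] n=91: ρ(B_J) = cos(π/(n+1)) = cos(π/92) = 0.99942.
1 − cos²(π/92) = sin²(π/92) ⇒ √(1−ρ_J²) = sin(π/92) = 0.034141.
Young: ω* = 2/(1+√(1−ρ_J²)) = 2/(1+0.034141) = 2/1.034141 = 1.93397.
At ω = 1.93397 every |λ(B_ω)| = ω−1, so ρ_SOR = 0.93397.

ω* = 1.93397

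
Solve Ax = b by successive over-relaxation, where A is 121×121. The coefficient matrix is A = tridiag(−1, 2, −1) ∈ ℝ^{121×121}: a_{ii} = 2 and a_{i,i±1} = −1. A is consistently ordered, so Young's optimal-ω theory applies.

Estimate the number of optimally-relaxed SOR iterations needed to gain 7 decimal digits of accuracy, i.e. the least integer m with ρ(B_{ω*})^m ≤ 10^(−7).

m = 313

n=121: λ(B_J) = 1 − λ(A)/2 = cos(kπ/122); k=1 gives ρ_J = 0.9996685.
√(1 − cos²(π/122)) = sin(π/122) ≈ 0.0257479.
ω* = 2/(1+0.0257479) = 1.9497968
and ρ(B_{ω*}) = 1.9497968 − 1 = 0.9497968.
For 7 digits: m = 7·ln10 / (−ln 0.9497968) = 16.1181/0.0515072 = 312.929; round up → m = 313.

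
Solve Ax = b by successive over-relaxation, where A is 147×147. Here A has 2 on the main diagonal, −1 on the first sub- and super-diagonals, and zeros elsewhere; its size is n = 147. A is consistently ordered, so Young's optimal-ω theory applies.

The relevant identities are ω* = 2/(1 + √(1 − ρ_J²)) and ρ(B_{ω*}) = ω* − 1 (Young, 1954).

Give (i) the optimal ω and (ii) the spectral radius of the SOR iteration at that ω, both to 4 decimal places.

With n=147, ρ(Jacobi) = cos(π/148) = 0.9998.
√(1−ρ_J²) simplifies to sin(π/148) = 0.02123.
ω* = 2 / (1 + 0.02123) = 2 / 1.02123 ≈ 1.9584.
ρ_SOR = ω* − 1 = 1.9584 − 1 = 0.9584.

ω* = 1.9584, ρ_SOR = 0.9584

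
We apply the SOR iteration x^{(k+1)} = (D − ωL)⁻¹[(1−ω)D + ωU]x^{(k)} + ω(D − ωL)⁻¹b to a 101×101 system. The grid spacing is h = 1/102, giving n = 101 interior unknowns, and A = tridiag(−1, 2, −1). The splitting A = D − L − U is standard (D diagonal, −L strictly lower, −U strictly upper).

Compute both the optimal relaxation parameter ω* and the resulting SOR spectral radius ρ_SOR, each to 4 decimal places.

spectrum of D⁻¹(L+U) = {cos(kπ/102) : 1≤k≤101}; ρ_J = cos(π/102) = 0.9995.
√(1−ρ_J²) = |sin(π/102)| = 0.03080
ω* = 2/(1+0.03080) = 1.9402
ρ_SOR = ω* − 1 ≈ 0.9402.

ω* = 1.9402, ρ_SOR = 0.9402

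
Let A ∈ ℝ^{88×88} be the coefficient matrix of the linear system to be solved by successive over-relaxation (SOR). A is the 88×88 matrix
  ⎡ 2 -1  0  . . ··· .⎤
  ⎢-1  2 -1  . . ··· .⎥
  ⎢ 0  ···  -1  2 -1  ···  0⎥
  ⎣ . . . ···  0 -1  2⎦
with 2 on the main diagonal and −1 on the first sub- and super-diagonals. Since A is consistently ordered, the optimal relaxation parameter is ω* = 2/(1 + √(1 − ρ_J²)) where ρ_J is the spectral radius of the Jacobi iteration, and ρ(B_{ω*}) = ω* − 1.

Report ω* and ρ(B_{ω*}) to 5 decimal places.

ω* = 1.93182, ρ_SOR = 0.93182

n=88: λ(B_J) = 1 − λ(A)/2 = cos(kπ/89); k=1 gives ρ_J = 0.99938.
√(1 − cos²(π/89)) = sin(π/89) ≈ 0.035291.
[ω*] 2 ÷ (1 + 0.035291) = 2 ÷ 1.035291 = 1.93182.
At ω = 1.93182 every |λ(B_ω)| = ω−1, so ρ_SOR = 0.93182.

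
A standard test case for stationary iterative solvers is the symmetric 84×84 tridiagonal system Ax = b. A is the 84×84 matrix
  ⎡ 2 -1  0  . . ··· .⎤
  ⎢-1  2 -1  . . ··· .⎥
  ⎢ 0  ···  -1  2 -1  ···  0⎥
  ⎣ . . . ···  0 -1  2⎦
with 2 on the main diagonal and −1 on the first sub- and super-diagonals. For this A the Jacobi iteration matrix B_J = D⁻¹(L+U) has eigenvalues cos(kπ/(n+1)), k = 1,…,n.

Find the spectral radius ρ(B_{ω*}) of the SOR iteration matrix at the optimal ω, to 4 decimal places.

ρ_SOR = 0.9287

[ρ_J] n=84: ρ(B_J) = cos(π/(n+1)) = cos(π/85) = 0.9993.
√(1−ρ_J²) simplifies to sin(π/85) = 0.03695.
Then 2/(1+√(1−ρ_J²)) = 2/(1+0.03695); ω* = 2/1.03695 = 1.9287.
Hence ρ(B_{ω*}) = 1.9287 − 1 = 0.9287.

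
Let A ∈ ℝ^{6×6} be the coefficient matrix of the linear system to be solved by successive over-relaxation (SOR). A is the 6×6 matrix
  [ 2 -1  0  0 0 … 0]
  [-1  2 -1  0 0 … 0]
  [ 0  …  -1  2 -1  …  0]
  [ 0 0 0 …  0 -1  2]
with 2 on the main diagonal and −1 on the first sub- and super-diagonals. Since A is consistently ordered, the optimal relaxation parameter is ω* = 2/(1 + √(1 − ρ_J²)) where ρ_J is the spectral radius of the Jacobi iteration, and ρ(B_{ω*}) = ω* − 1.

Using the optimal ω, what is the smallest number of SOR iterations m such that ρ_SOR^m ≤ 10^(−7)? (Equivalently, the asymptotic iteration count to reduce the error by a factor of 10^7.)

m = 18

[ρ_J] n=6: ρ(B_J) = cos(π/(n+1)) = cos(π/7) = 0.9009689.
√(1−ρ_J²) simplifies to sin(π/7) = 0.4338837.
Then 2/(1+√(1−ρ_J²)) = 2/(1+0.4338837); ω* = 2/1.4338837 = 1.3948133.
At ω = 1.3948133 every |λ(B_ω)| = ω−1, so ρ_SOR = 0.3948133.
7·ln10 = 16.1181; −ln(0.3948133) = 0.929342; m = ⌈16.1181/0.929342⌉ = ⌈17.344⌉ = 18.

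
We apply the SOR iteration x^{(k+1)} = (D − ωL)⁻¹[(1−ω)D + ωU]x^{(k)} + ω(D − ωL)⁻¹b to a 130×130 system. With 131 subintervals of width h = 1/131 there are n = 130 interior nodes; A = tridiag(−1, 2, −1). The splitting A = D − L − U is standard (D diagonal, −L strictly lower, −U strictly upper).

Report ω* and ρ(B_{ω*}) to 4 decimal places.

ω* = 1.9532, ρ_SOR = 0.9532

spectrum of D⁻¹(L+U) = {cos(kπ/131) : 1≤k≤130}; ρ_J = cos(π/131) = 0.9997.
root = sin(π/131) = 0.02398  (since 1−cos² = sin²).
So ω* = 2/1.02398 = 1.9532 (Young).
ρ_SOR = ω* − 1 = 1.9532 − 1 = 0.9532.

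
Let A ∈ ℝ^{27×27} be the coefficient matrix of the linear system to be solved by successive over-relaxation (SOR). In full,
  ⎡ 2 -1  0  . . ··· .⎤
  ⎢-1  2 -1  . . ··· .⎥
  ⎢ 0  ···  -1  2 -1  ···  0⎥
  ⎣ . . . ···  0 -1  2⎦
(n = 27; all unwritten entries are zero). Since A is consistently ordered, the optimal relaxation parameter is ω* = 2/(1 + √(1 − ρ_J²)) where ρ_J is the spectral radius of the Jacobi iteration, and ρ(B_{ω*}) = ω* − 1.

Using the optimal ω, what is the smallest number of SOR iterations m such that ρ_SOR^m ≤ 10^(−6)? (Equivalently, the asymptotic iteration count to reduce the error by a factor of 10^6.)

m = 62

spectrum of D⁻¹(L+U) = {cos(kπ/28) : 1≤k≤27}; ρ_J = cos(π/28) = 0.9937122.
1 − cos²(π/28) = sin²(π/28) ⇒ √(1−ρ_J²) = sin(π/28) = 0.1119645.
ω* = 2 / (1 + 0.1119645) = 2 / 1.1119645 ≈ 1.7986186.
Hence ρ(B_{ω*}) = 1.7986186 − 1 = 0.7986186.
ρ_SOR^m ≤ 10^(−6) ⇔ m ≥ 6·ln10/(−ln 0.7986186) = 13.8155/0.224872 = 61.437; m = ⌈61.437⌉ = 62.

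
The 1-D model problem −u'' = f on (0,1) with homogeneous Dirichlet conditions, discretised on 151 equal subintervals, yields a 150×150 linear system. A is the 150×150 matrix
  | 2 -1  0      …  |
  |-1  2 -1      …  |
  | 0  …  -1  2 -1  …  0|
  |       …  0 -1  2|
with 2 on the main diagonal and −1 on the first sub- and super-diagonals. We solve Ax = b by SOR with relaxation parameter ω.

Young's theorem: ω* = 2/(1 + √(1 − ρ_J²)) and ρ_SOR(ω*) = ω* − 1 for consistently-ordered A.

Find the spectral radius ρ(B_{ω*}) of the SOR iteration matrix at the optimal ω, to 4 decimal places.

spectrum of D⁻¹(L+U) = {cos(kπ/151) : 1≤k≤150}; ρ_J = cos(π/151) = 0.9998.
√(1 − cos²(π/151)) = sin(π/151) ≈ 0.02080.
ω* = 2 / (1 + 0.02080) = 2 / 1.02080 ≈ 1.9592.
Hence ρ(B_{ω*}) = 1.9592 − 1 = 0.9592.

ρ_SOR = 0.9592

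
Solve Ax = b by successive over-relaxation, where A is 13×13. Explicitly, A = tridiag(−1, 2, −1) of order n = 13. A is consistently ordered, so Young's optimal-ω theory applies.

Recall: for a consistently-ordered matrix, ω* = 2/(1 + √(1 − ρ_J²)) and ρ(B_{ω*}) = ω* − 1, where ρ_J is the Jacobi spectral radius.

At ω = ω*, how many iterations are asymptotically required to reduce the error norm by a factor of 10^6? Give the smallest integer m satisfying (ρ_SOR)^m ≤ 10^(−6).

[ρ_J] n=13: ρ(B_J) = cos(π/(n+1)) = cos(π/14) = 0.9749279.
√(1−ρ_J²) = |sin(π/14)| = 0.2225209
[ω*] 2 ÷ (1 + 0.2225209) = 2 ÷ 1.2225209 = 1.6359639.
and ρ(B_{ω*}) = 1.6359639 − 1 = 0.6359639.
6·ln10 = 13.8155; −ln(0.6359639) = 0.452613; m = ⌈13.8155/0.452613⌉ = ⌈30.524⌉ = 31.

m = 31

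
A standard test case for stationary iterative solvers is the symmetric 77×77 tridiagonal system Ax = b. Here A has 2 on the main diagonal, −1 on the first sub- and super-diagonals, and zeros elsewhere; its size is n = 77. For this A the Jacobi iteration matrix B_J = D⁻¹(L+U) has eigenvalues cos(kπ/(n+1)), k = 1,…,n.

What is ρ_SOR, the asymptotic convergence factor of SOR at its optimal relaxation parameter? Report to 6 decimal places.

ρ_J = max_k |cos(kπ/78)| = cos(π/78) = 0.999189
√(1−ρ_J²) = |sin(π/78)| = 0.0402659
Then 2/(1+√(1−ρ_J²)) = 2/(1+0.0402659); ω* = 2/1.0402659 = 1.922585.
ρ(B_{ω*}) = ω*−1 = 0.922585

ρ_SOR = 0.922585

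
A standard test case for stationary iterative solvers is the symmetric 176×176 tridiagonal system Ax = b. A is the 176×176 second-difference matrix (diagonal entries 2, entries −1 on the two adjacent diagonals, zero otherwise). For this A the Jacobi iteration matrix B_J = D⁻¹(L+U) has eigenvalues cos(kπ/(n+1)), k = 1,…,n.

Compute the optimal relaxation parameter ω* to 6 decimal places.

½·tridiag(1,0,1) at n=176: λ_k = cos(kπ/177); max |λ| at k=1 ⇒ ρ_J = cos(π/177) ≈ 0.999842.
√(1−ρ_J²) simplifies to sin(π/177) = 0.0177482.
ω* = 2/(1 + 0.0177482) = 2/1.0177482 = 1.965123.
At ω = 1.965123 every |λ(B_ω)| = ω−1, so ρ_SOR = 0.965123.

ω* = 1.965123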